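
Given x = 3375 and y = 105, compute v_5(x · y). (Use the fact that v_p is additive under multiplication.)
v_5(354375) = 4

v_p(x) = 3 (factor: 3375 = 5^3 · 27); v_p(y) = 1 (factor: 105 = 5^1 · 21). Additivity: v_p(xy) = v_p(x) + v_p(y) = 3 + 1 = 4. (Direct check: xy = 354375 = 5^4 · (567).)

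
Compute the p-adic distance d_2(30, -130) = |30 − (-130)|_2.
d_2(30, -130) = 1/32

Step 1 — x − y = 30 − (-130) = 160. Step 2 — v_2(160) = 5 (factor: 160 = (2^5 · 5); the sign does not affect v_p). Step 3 — |x − y|_2 = 2^{-5} = 1/32.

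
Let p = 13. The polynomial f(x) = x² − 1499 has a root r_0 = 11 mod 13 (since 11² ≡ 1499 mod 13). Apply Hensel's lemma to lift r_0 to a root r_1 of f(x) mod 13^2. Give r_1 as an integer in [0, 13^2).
r_1 = 89 (mod 169)

Hensel's recurrence: r_{i+1} = r_i − f(r_i)·(f′(r_i))^{-1} mod 13^{i+2}, with f′(x) = 2x. Iterate:
  r_0 = 11 (mod 13)
  r_1 = 89 (mod 169)
Final: r_1 = 89, and one checks f(r_1) ≡ 0 mod 13^2.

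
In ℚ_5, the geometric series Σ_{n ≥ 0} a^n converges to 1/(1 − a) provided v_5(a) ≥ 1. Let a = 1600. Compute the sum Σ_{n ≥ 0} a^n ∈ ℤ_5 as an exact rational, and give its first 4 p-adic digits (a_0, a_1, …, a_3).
Σ a^n = 1/(1 − a) = -1/1599;  first 4 digits = (1, 0, 4, 2)

v_5(a) = 2 ≥ 1, so the series converges in ℤ_5 to 1/(1 − a) = 1/(1 − 1600) = -1/1599. Expand this rational in ℤ_5: compute digits iteratively via d_i = x_i mod 5, x_{i+1} = (x_i − d_i)/5. The first 4 digits are (1, 0, 4, 2).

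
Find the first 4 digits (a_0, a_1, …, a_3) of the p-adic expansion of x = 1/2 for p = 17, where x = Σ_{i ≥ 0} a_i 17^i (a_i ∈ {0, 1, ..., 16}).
(a_0, …, a_3) = (9, 8, 8, 8)

v_17(1/2) = 0 (numerator and denominator both coprime to 17), so x ∈ ℤ_17^×. Compute digits iteratively via a_i = x_i mod 17, x_{i+1} = (x_i − a_i)/17, with x_0 = x:
  x_0 = 1/2;  a_0 = 9;  x_1 = (x_0 − 9)/17 = -1/2
  x_1 = -1/2;  a_1 = 8;  x_2 = (x_1 − 8)/17 = -1/2
  x_2 = -1/2;  a_2 = 8;  x_3 = (x_2 − 8)/17 = -1/2
  x_3 = -1/2;  a_3 = 8;  x_4 = (x_3 − 8)/17 = -1/2
Digits: (9, 8, 8, 8).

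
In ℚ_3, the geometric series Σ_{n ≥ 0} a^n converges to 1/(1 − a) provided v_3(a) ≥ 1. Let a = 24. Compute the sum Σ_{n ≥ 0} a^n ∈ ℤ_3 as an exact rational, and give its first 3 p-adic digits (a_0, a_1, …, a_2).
Σ a^n = 1/(1 − a) = -1/23;  first 3 digits = (1, 2, 0)

v_3(a) = 1 ≥ 1, so the series converges in ℤ_3 to 1/(1 − a) = 1/(1 − 24) = -1/23. Expand this rational in ℤ_3: compute digits iteratively via d_i = x_i mod 3, x_{i+1} = (x_i − d_i)/3. The first 3 digits are (1, 2, 0).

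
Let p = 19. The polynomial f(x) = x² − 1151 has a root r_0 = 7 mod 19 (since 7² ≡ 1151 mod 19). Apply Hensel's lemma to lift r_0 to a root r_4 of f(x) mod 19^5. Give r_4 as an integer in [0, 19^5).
r_4 = 398475 (mod 2476099)

Hensel's recurrence: r_{i+1} = r_i − f(r_i)·(f′(r_i))^{-1} mod 19^{i+2}, with f′(x) = 2x. Iterate:
  r_0 = 7 (mod 19)
  r_1 = 292 (mod 361)
  r_2 = 653 (mod 6859)
  r_3 = 7512 (mod 130321)
  r_4 = 398475 (mod 2476099)
Final: r_4 = 398475, and one checks f(r_4) ≡ 0 mod 19^5.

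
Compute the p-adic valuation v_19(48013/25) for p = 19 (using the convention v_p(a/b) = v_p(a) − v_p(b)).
v_19(48013/25) = 3

Factor powers of 19 from the numerator and denominator of the reduced fraction: 48013 = 19^3 · 7 and 25 = 19^0 · 25. Apply v_p(a/b) = v_p(a) − v_p(b): v_19(48013/25) = 3 − 0 = 3.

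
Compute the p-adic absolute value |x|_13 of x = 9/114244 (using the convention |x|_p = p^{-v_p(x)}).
|9/114244|_13 = 28561

Step 1 — compute v_13(x) by factoring powers of 13 out of the numerator and denominator: v_13(9/114244) = -4. Step 2 — apply |x|_p = p^{-v_p(x)} = 13^{4} = 28561.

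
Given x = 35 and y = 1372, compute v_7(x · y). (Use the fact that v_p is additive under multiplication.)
v_7(48020) = 4

v_p(x) = 1 (factor: 35 = 7^1 · 5); v_p(y) = 3 (factor: 1372 = 7^3 · 4). Additivity: v_p(xy) = v_p(x) + v_p(y) = 1 + 3 = 4. (Direct check: xy = 48020 = 7^4 · (20).)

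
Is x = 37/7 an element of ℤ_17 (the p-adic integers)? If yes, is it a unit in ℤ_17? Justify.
x ∈ ℤ_17^× (unit); v_17(x) = 0

ℤ_17 = {x ∈ ℚ_17 : v_17(x) ≥ 0} and ℤ_17^× = {x ∈ ℤ_17 : v_17(x) = 0}. Here v_17(37/7) = v_17(num) − v_17(den) = 0; compare against these criteria.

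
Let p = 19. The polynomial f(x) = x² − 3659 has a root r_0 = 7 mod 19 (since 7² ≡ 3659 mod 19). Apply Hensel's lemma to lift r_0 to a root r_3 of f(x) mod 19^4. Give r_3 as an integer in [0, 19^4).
r_3 = 74734 (mod 130321)

Hensel's recurrence: r_{i+1} = r_i − f(r_i)·(f′(r_i))^{-1} mod 19^{i+2}, with f′(x) = 2x. Iterate:
  r_0 = 7 (mod 19)
  r_1 = 7 (mod 361)
  r_2 = 6144 (mod 6859)
  r_3 = 74734 (mod 130321)
Final: r_3 = 74734, and one checks f(r_3) ≡ 0 mod 19^4.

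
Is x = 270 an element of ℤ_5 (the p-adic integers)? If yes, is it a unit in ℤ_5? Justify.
x ∈ ℤ_5 but not a unit; v_5(x) = 1 > 0

ℤ_5 = {x ∈ ℚ_5 : v_5(x) ≥ 0} and ℤ_5^× = {x ∈ ℤ_5 : v_5(x) = 0}. Here v_5(270) = v_5(num) − v_5(den) = 1; compare against these criteria.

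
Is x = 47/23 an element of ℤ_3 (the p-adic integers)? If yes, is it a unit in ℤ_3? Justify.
x ∈ ℤ_3^× (unit); v_3(x) = 0

ℤ_3 = {x ∈ ℚ_3 : v_3(x) ≥ 0} and ℤ_3^× = {x ∈ ℤ_3 : v_3(x) = 0}. Here v_3(47/23) = v_3(num) − v_3(den) = 0; compare against these criteria.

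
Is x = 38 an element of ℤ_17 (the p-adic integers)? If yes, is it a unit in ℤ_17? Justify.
x ∈ ℤ_17^× (unit); v_17(x) = 0

ℤ_17 = {x ∈ ℚ_17 : v_17(x) ≥ 0} and ℤ_17^× = {x ∈ ℤ_17 : v_17(x) = 0}. Here v_17(38) = v_17(num) − v_17(den) = 0; compare against these criteria.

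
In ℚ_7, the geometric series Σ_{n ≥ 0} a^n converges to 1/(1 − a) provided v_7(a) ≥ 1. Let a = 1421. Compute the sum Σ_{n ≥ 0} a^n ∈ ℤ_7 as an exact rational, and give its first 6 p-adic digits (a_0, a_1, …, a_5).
Σ a^n = 1/(1 − a) = -1/1420;  first 6 digits = (1, 0, 1, 4, 1, 1)

v_7(a) = 2 ≥ 1, so the series converges in ℤ_7 to 1/(1 − a) = 1/(1 − 1421) = -1/1420. Expand this rational in ℤ_7: compute digits iteratively via d_i = x_i mod 7, x_{i+1} = (x_i − d_i)/7. The first 6 digits are (1, 0, 1, 4, 1, 1).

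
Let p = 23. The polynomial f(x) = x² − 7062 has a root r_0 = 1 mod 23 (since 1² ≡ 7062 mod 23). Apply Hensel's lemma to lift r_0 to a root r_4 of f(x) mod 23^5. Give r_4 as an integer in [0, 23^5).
r_4 = 1891268 (mod 6436343)

Hensel's recurrence: r_{i+1} = r_i − f(r_i)·(f′(r_i))^{-1} mod 23^{i+2}, with f′(x) = 2x. Iterate:
  r_0 = 1 (mod 23)
  r_1 = 93 (mod 529)
  r_2 = 5383 (mod 12167)
  r_3 = 212222 (mod 279841)
  r_4 = 1891268 (mod 6436343)
Final: r_4 = 1891268, and one checks f(r_4) ≡ 0 mod 23^5.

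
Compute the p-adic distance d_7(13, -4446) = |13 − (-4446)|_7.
d_7(13, -4446) = 1/343

Step 1 — x − y = 13 − (-4446) = 4459. Step 2 — v_7(4459) = 3 (factor: 4459 = (7^3 · 13); the sign does not affect v_p). Step 3 — |x − y|_7 = 7^{-3} = 1/343.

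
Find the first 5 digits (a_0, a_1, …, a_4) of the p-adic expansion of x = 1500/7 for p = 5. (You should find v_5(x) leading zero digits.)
(a_0, …, a_4) = (0, 0, 0, 1, 3)

v_5(1500/7) = 3, so a_0 = ... = a_2 = 0. Factor out: x = 5^3 · u with u = 12/7 a unit in ℤ_5. Expand u iteratively via a_{v+i} = u_i mod 5, u_{i+1} = (u_i − a_{v+i})/5:
  u_0 = 12/7;  a_3 = 1;  u_1 = (u_0 − 1)/5 = 1/7
  u_1 = 1/7;  a_4 = 3;  u_2 = (u_1 − 3)/5 = -4/7
Digits: (0, 0, 0, 1, 3).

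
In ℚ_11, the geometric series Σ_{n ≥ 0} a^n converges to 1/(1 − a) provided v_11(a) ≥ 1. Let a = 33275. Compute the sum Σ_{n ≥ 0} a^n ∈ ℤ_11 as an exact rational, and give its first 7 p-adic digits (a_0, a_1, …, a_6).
Σ a^n = 1/(1 − a) = -1/33274;  first 7 digits = (1, 0, 0, 3, 2, 0, 9)

v_11(a) = 3 ≥ 1, so the series converges in ℤ_11 to 1/(1 − a) = 1/(1 − 33275) = -1/33274. Expand this rational in ℤ_11: compute digits iteratively via d_i = x_i mod 11, x_{i+1} = (x_i − d_i)/11. The first 7 digits are (1, 0, 0, 3, 2, 0, 9).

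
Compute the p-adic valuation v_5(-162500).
v_5(-162500) = 5

v_5(n) is the largest exponent k such that 5^k divides n. Factor out: -162500 = -5^5 · 52. (Sign doesn't affect v_p.) So v_5(-162500) = 5.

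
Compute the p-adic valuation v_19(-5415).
v_19(-5415) = 2

v_19(n) is the largest exponent k such that 19^k divides n. Factor out: -5415 = -19^2 · 15. (Sign doesn't affect v_p.) So v_19(-5415) = 2.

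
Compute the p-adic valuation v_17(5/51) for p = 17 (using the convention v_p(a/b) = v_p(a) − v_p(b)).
v_17(5/51) = -1

Factor powers of 17 from the numerator and denominator of the reduced fraction: 5 = 17^0 · 5 and 51 = 17^1 · 3. Apply v_p(a/b) = v_p(a) − v_p(b): v_17(5/51) = 0 − 1 = -1.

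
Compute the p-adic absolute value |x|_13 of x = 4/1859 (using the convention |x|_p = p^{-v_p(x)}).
|4/1859|_13 = 169

Step 1 — compute v_13(x) by factoring powers of 13 out of the numerator and denominator: v_13(4/1859) = -2. Step 2 — apply |x|_p = p^{-v_p(x)} = 13^{2} = 169.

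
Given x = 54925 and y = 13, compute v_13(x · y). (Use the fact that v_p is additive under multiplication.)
v_13(714025) = 4

v_p(x) = 3 (factor: 54925 = 13^3 · 25); v_p(y) = 1 (factor: 13 = 13^1 · 1). Additivity: v_p(xy) = v_p(x) + v_p(y) = 3 + 1 = 4. (Direct check: xy = 714025 = 13^4 · (25).)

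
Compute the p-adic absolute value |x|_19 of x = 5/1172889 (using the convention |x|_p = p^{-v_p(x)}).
|5/1172889|_19 = 130321

Step 1 — compute v_19(x) by factoring powers of 19 out of the numerator and denominator: v_19(5/1172889) = -4. Step 2 — apply |x|_p = p^{-v_p(x)} = 19^{4} = 130321.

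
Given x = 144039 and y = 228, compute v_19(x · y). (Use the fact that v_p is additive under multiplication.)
v_19(32840892) = 4

v_p(x) = 3 (factor: 144039 = 19^3 · 21); v_p(y) = 1 (factor: 228 = 19^1 · 12). Additivity: v_p(xy) = v_p(x) + v_p(y) = 3 + 1 = 4. (Direct check: xy = 32840892 = 19^4 · (252).)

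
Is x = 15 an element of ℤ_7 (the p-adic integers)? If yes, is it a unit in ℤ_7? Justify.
x ∈ ℤ_7^× (unit); v_7(x) = 0

ℤ_7 = {x ∈ ℚ_7 : v_7(x) ≥ 0} and ℤ_7^× = {x ∈ ℤ_7 : v_7(x) = 0}. Here v_7(15) = v_7(num) − v_7(den) = 0; compare against these criteria.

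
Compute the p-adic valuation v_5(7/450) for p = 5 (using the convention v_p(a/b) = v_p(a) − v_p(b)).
v_5(7/450) = -2

Factor powers of 5 from the numerator and denominator of the reduced fraction: 7 = 5^0 · 7 and 450 = 5^2 · 18. Apply v_p(a/b) = v_p(a) − v_p(b): v_5(7/450) = 0 − 2 = -2.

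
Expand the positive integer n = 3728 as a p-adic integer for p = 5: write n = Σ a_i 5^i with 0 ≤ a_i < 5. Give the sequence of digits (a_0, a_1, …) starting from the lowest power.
(a_0, a_1, …) = (3, 0, 4, 4, 0, 1)

Repeated division by 5 gives the digits low-to-high: 3728 = 3 + 4·5^2 + 4·5^3 + 1·5^5. Digit sequence: (3, 0, 4, 4, 0, 1).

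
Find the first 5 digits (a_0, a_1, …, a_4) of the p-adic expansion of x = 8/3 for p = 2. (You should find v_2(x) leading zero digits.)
(a_0, …, a_4) = (0, 0, 0, 1, 1)

v_2(8/3) = 3, so a_0 = ... = a_2 = 0. Factor out: x = 2^3 · u with u = 1/3 a unit in ℤ_2. Expand u iteratively via a_{v+i} = u_i mod 2, u_{i+1} = (u_i − a_{v+i})/2:
  u_0 = 1/3;  a_3 = 1;  u_1 = (u_0 − 1)/2 = -1/3
  u_1 = -1/3;  a_4 = 1;  u_2 = (u_1 − 1)/2 = -2/3
Digits: (0, 0, 0, 1, 1).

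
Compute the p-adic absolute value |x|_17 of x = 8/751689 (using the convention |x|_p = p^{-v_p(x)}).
|8/751689|_17 = 83521

Step 1 — compute v_17(x) by factoring powers of 17 out of the numerator and denominator: v_17(8/751689) = -4. Step 2 — apply |x|_p = p^{-v_p(x)} = 17^{4} = 83521.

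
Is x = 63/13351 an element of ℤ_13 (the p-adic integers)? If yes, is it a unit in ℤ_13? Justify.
x ∉ ℤ_13 (v_13(x) = -2 < 0)

ℤ_13 = {x ∈ ℚ_13 : v_13(x) ≥ 0} and ℤ_13^× = {x ∈ ℤ_13 : v_13(x) = 0}. Here v_13(63/13351) = v_13(num) − v_13(den) = -2; compare against these criteria.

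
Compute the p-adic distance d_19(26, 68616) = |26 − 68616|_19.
d_19(26, 68616) = 1/6859

Step 1 — x − y = 26 − 68616 = -68590. Step 2 — v_19(-68590) = 3 (factor: -68590 = −(19^3 · 10); the sign does not affect v_p). Step 3 — |x − y|_19 = 19^{-3} = 1/6859.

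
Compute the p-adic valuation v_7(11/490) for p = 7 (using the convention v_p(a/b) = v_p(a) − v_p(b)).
v_7(11/490) = -2

Factor powers of 7 from the numerator and denominator of the reduced fraction: 11 = 7^0 · 11 and 490 = 7^2 · 10. Apply v_p(a/b) = v_p(a) − v_p(b): v_7(11/490) = 0 − 2 = -2.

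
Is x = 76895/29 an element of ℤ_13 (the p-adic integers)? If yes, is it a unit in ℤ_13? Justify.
x ∈ ℤ_13 but not a unit; v_13(x) = 3 > 0

ℤ_13 = {x ∈ ℚ_13 : v_13(x) ≥ 0} and ℤ_13^× = {x ∈ ℤ_13 : v_13(x) = 0}. Here v_13(76895/29) = v_13(num) − v_13(den) = 3; compare against these criteria.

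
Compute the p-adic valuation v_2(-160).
v_2(-160) = 5

v_2(n) is the largest exponent k such that 2^k divides n. Factor out: -160 = -2^5 · 5. (Sign doesn't affect v_p.) So v_2(-160) = 5.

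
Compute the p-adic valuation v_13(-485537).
v_13(-485537) = 4

v_13(n) is the largest exponent k such that 13^k divides n. Factor out: -485537 = -13^4 · 17. (Sign doesn't affect v_p.) So v_13(-485537) = 4.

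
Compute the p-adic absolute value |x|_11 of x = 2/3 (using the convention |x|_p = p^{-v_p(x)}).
|2/3|_11 = 1

Step 1 — compute v_11(x) by factoring powers of 11 out of the numerator and denominator: v_11(2/3) = 0. Step 2 — apply |x|_p = p^{-v_p(x)} = 11^{0} = 1.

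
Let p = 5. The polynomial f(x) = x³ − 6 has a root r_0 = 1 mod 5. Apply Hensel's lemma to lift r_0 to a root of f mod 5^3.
r_2 = 111 (mod 125)

Hensel: r_{i+1} = r_i − f(r_i)/f′(r_i) mod 5^{i+2}, where f′(x) = 3x². Iterate:
  r_0 = 1 (mod 5)
  r_1 = 11 (mod 25)
  r_2 = 111 (mod 125)
Final: r = 111 with f(r) ≡ 0 mod 5^3.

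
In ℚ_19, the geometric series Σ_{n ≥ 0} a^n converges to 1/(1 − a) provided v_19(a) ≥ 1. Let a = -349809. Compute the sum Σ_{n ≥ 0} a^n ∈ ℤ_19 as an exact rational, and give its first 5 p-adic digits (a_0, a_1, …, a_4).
Σ a^n = 1/(1 − a) = 1/349810;  first 5 digits = (1, 0, 0, 6, 16)

v_19(a) = 3 ≥ 1, so the series converges in ℤ_19 to 1/(1 − a) = 1/(1 − (-349809)) = 1/349810. Expand this rational in ℤ_19: compute digits iteratively via d_i = x_i mod 19, x_{i+1} = (x_i − d_i)/19. The first 5 digits are (1, 0, 0, 6, 16).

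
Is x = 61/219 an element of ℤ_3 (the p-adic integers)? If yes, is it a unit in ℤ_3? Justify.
x ∉ ℤ_3 (v_3(x) = -1 < 0)

ℤ_3 = {x ∈ ℚ_3 : v_3(x) ≥ 0} and ℤ_3^× = {x ∈ ℤ_3 : v_3(x) = 0}. Here v_3(61/219) = v_3(num) − v_3(den) = -1; compare against these criteria.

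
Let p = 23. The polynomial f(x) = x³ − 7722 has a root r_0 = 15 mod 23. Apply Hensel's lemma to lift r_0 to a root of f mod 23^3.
r_2 = 360 (mod 12167)

Hensel: r_{i+1} = r_i − f(r_i)/f′(r_i) mod 23^{i+2}, where f′(x) = 3x². Iterate:
  r_0 = 15 (mod 23)
  r_1 = 360 (mod 529)
  r_2 = 360 (mod 12167)
Final: r = 360 with f(r) ≡ 0 mod 23^3.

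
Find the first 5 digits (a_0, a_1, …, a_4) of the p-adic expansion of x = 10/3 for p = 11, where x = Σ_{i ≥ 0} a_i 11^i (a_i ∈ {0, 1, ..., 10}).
(a_0, …, a_4) = (7, 7, 3, 7, 3)

v_11(10/3) = 0 (numerator and denominator both coprime to 11), so x ∈ ℤ_11^×. Compute digits iteratively via a_i = x_i mod 11, x_{i+1} = (x_i − a_i)/11, with x_0 = x:
  x_0 = 10/3;  a_0 = 7;  x_1 = (x_0 − 7)/11 = -1/3
  x_1 = -1/3;  a_1 = 7;  x_2 = (x_1 − 7)/11 = -2/3
  x_2 = -2/3;  a_2 = 3;  x_3 = (x_2 − 3)/11 = -1/3
  x_3 = -1/3;  a_3 = 7;  x_4 = (x_3 − 7)/11 = -2/3
  x_4 = -2/3;  a_4 = 3;  x_5 = (x_4 − 3)/11 = -1/3
Digits: (7, 7, 3, 7, 3).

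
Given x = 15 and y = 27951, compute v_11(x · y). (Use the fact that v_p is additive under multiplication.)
v_11(419265) = 3

v_p(x) = 0 (factor: 15 = 11^0 · 15); v_p(y) = 3 (factor: 27951 = 11^3 · 21). Additivity: v_p(xy) = v_p(x) + v_p(y) = 0 + 3 = 3. (Direct check: xy = 419265 = 11^3 · (315).)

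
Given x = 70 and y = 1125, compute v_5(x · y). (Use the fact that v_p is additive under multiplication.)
v_5(78750) = 4

v_p(x) = 1 (factor: 70 = 5^1 · 14); v_p(y) = 3 (factor: 1125 = 5^3 · 9). Additivity: v_p(xy) = v_p(x) + v_p(y) = 1 + 3 = 4. (Direct check: xy = 78750 = 5^4 · (126).)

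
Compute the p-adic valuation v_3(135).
v_3(135) = 3

v_3(n) is the largest exponent k such that 3^k divides n. Factor out: 135 = 3^3 · 5. (Sign doesn't affect v_p.) So v_3(135) = 3.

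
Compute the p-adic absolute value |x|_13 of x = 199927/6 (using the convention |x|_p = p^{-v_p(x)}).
|199927/6|_13 = 1/28561

Step 1 — compute v_13(x) by factoring powers of 13 out of the numerator and denominator: v_13(199927/6) = 4. Step 2 — apply |x|_p = p^{-v_p(x)} = 13^{-4} = 1/28561.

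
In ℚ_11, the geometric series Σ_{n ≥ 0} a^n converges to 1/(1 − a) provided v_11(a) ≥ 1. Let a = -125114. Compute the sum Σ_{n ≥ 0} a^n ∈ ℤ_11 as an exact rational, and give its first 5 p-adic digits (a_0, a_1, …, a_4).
Σ a^n = 1/(1 − a) = 1/125115;  first 5 digits = (1, 0, 0, 5, 2)

v_11(a) = 3 ≥ 1, so the series converges in ℤ_11 to 1/(1 − a) = 1/(1 − (-125114)) = 1/125115. Expand this rational in ℤ_11: compute digits iteratively via d_i = x_i mod 11, x_{i+1} = (x_i − d_i)/11. The first 5 digits are (1, 0, 0, 5, 2).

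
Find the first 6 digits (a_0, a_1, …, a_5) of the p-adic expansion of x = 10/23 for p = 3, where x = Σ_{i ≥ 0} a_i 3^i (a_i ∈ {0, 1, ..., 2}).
(a_0, …, a_5) = (2, 0, 1, 0, 0, 1)

v_3(10/23) = 0 (numerator and denominator both coprime to 3), so x ∈ ℤ_3^×. Compute digits iteratively via a_i = x_i mod 3, x_{i+1} = (x_i − a_i)/3, with x_0 = x:
  x_0 = 10/23;  a_0 = 2;  x_1 = (x_0 − 2)/3 = -12/23
  x_1 = -12/23;  a_1 = 0;  x_2 = (x_1 − 0)/3 = -4/23
  x_2 = -4/23;  a_2 = 1;  x_3 = (x_2 − 1)/3 = -9/23
  x_3 = -9/23;  a_3 = 0;  x_4 = (x_3 − 0)/3 = -3/23
  x_4 = -3/23;  a_4 = 0;  x_5 = (x_4 − 0)/3 = -1/23
  x_5 = -1/23;  a_5 = 1;  x_6 = (x_5 − 1)/3 = -8/23
Digits: (2, 0, 1, 0, 0, 1).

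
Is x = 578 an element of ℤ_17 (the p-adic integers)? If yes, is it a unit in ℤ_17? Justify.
x ∈ ℤ_17 but not a unit; v_17(x) = 2 > 0

ℤ_17 = {x ∈ ℚ_17 : v_17(x) ≥ 0} and ℤ_17^× = {x ∈ ℤ_17 : v_17(x) = 0}. Here v_17(578) = v_17(num) − v_17(den) = 2; compare against these criteria.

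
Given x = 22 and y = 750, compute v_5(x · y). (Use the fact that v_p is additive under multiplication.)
v_5(16500) = 3

v_p(x) = 0 (factor: 22 = 5^0 · 22); v_p(y) = 3 (factor: 750 = 5^3 · 6). Additivity: v_p(xy) = v_p(x) + v_p(y) = 0 + 3 = 3. (Direct check: xy = 16500 = 5^3 · (132).)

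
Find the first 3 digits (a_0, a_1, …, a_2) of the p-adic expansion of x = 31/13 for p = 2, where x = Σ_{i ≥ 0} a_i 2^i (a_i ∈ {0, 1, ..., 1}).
(a_0, …, a_2) = (1, 1, 0)

v_2(31/13) = 0 (numerator and denominator both coprime to 2), so x ∈ ℤ_2^×. Compute digits iteratively via a_i = x_i mod 2, x_{i+1} = (x_i − a_i)/2, with x_0 = x:
  x_0 = 31/13;  a_0 = 1;  x_1 = (x_0 − 1)/2 = 9/13
  x_1 = 9/13;  a_1 = 1;  x_2 = (x_1 − 1)/2 = -2/13
  x_2 = -2/13;  a_2 = 0;  x_3 = (x_2 − 0)/2 = -1/13
Digits: (1, 1, 0).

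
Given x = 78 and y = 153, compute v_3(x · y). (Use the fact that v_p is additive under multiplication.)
v_3(11934) = 3

v_p(x) = 1 (factor: 78 = 3^1 · 26); v_p(y) = 2 (factor: 153 = 3^2 · 17). Additivity: v_p(xy) = v_p(x) + v_p(y) = 1 + 2 = 3. (Direct check: xy = 11934 = 3^3 · (442).)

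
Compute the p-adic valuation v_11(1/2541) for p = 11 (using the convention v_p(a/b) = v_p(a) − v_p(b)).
v_11(1/2541) = -2

Factor powers of 11 from the numerator and denominator of the reduced fraction: 1 = 11^0 · 1 and 2541 = 11^2 · 21. Apply v_p(a/b) = v_p(a) − v_p(b): v_11(1/2541) = 0 − 2 = -2.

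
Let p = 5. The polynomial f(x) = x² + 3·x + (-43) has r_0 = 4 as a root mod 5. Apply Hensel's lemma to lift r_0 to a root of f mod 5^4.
r_3 = 269 (mod 625)

Hensel: r_{i+1} = r_i − f(r_i)·(f′(r_i))^{-1} mod 5^{i+2}, f′(x) = 2x + 3. Iterate:
  r_0 = 4 (mod 5)
  r_1 = 19 (mod 25)
  r_2 = 19 (mod 125)
  r_3 = 269 (mod 625)
Final: r = 269 satisfies f(r) ≡ 0 mod 5^4.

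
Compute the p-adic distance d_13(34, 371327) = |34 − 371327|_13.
d_13(34, 371327) = 1/371293

Step 1 — x − y = 34 − 371327 = -371293. Step 2 — v_13(-371293) = 5 (factor: -371293 = −(13^5 · 1); the sign does not affect v_p). Step 3 — |x − y|_13 = 13^{-5} = 1/371293.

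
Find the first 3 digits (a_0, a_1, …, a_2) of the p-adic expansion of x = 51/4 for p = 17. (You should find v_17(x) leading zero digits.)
(a_0, …, a_2) = (0, 5, 4)

v_17(51/4) = 1, so a_0 = ... = a_0 = 0. Factor out: x = 17^1 · u with u = 3/4 a unit in ℤ_17. Expand u iteratively via a_{v+i} = u_i mod 17, u_{i+1} = (u_i − a_{v+i})/17:
  u_0 = 3/4;  a_1 = 5;  u_1 = (u_0 − 5)/17 = -1/4
  u_1 = -1/4;  a_2 = 4;  u_2 = (u_1 − 4)/17 = -1/4
Digits: (0, 5, 4).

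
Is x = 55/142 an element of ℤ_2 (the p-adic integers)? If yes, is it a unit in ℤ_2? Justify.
x ∉ ℤ_2 (v_2(x) = -1 < 0)

ℤ_2 = {x ∈ ℚ_2 : v_2(x) ≥ 0} and ℤ_2^× = {x ∈ ℤ_2 : v_2(x) = 0}. Here v_2(55/142) = v_2(num) − v_2(den) = -1; compare against these criteria.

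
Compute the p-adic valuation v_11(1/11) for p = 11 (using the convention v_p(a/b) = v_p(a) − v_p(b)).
v_11(1/11) = -1

Factor powers of 11 from the numerator and denominator of the reduced fraction: 1 = 11^0 · 1 and 11 = 11^1 · 1. Apply v_p(a/b) = v_p(a) − v_p(b): v_11(1/11) = 0 − 1 = -1.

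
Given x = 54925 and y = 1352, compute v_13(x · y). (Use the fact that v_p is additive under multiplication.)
v_13(74258600) = 5

v_p(x) = 3 (factor: 54925 = 13^3 · 25); v_p(y) = 2 (factor: 1352 = 13^2 · 8). Additivity: v_p(xy) = v_p(x) + v_p(y) = 3 + 2 = 5. (Direct check: xy = 74258600 = 13^5 · (200).)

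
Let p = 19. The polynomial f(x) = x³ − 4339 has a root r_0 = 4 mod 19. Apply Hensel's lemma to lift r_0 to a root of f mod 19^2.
r_1 = 251 (mod 361)

Hensel: r_{i+1} = r_i − f(r_i)/f′(r_i) mod 19^{i+2}, where f′(x) = 3x². Iterate:
  r_0 = 4 (mod 19)
  r_1 = 251 (mod 361)
Final: r = 251 with f(r) ≡ 0 mod 19^2.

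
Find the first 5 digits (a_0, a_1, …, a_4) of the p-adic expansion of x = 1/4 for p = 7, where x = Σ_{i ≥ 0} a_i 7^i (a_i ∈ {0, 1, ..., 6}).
(a_0, …, a_4) = (2, 5, 1, 5, 1)

v_7(1/4) = 0 (numerator and denominator both coprime to 7), so x ∈ ℤ_7^×. Compute digits iteratively via a_i = x_i mod 7, x_{i+1} = (x_i − a_i)/7, with x_0 = x:
  x_0 = 1/4;  a_0 = 2;  x_1 = (x_0 − 2)/7 = -1/4
  x_1 = -1/4;  a_1 = 5;  x_2 = (x_1 − 5)/7 = -3/4
  x_2 = -3/4;  a_2 = 1;  x_3 = (x_2 − 1)/7 = -1/4
  x_3 = -1/4;  a_3 = 5;  x_4 = (x_3 − 5)/7 = -3/4
  x_4 = -3/4;  a_4 = 1;  x_5 = (x_4 − 1)/7 = -1/4
Digits: (2, 5, 1, 5, 1).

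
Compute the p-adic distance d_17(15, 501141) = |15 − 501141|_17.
d_17(15, 501141) = 1/83521

Step 1 — x − y = 15 − 501141 = -501126. Step 2 — v_17(-501126) = 4 (factor: -501126 = −(17^4 · 6); the sign does not affect v_p). Step 3 — |x − y|_17 = 17^{-4} = 1/83521.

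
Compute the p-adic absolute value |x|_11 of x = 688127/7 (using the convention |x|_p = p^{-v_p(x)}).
|688127/7|_11 = 1/14641

Step 1 — compute v_11(x) by factoring powers of 11 out of the numerator and denominator: v_11(688127/7) = 4. Step 2 — apply |x|_p = p^{-v_p(x)} = 11^{-4} = 1/14641.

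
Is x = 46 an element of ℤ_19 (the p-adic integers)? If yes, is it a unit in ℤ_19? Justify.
x ∈ ℤ_19^× (unit); v_19(x) = 0

ℤ_19 = {x ∈ ℚ_19 : v_19(x) ≥ 0} and ℤ_19^× = {x ∈ ℤ_19 : v_19(x) = 0}. Here v_19(46) = v_19(num) − v_19(den) = 0; compare against these criteria.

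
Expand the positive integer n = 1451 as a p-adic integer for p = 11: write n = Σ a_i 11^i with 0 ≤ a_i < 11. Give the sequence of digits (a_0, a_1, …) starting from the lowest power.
(a_0, a_1, …) = (10, 10, 0, 1)

Repeated division by 11 gives the digits low-to-high: 1451 = 10 + 10·11^1 + 1·11^3. Digit sequence: (10, 10, 0, 1).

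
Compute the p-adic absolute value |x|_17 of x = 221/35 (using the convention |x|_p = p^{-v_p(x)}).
|221/35|_17 = 1/17

Step 1 — compute v_17(x) by factoring powers of 17 out of the numerator and denominator: v_17(221/35) = 1. Step 2 — apply |x|_p = p^{-v_p(x)} = 17^{-1} = 1/17.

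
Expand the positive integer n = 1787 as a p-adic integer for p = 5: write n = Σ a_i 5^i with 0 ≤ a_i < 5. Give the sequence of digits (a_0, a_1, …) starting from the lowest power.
(a_0, a_1, …) = (2, 2, 1, 4, 2)

Repeated division by 5 gives the digits low-to-high: 1787 = 2 + 2·5^1 + 1·5^2 + 4·5^3 + 2·5^4. Digit sequence: (2, 2, 1, 4, 2).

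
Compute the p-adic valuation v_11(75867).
v_11(75867) = 3

v_11(n) is the largest exponent k such that 11^k divides n. Factor out: 75867 = 11^3 · 57. (Sign doesn't affect v_p.) So v_11(75867) = 3.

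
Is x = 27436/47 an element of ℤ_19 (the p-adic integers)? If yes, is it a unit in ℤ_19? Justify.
x ∈ ℤ_19 but not a unit; v_19(x) = 3 > 0

ℤ_19 = {x ∈ ℚ_19 : v_19(x) ≥ 0} and ℤ_19^× = {x ∈ ℤ_19 : v_19(x) = 0}. Here v_19(27436/47) = v_19(num) − v_19(den) = 3; compare against these criteria.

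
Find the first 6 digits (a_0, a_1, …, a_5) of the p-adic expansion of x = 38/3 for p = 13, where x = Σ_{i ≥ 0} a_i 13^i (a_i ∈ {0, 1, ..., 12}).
(a_0, …, a_5) = (4, 5, 4, 4, 4, 4)

v_13(38/3) = 0 (numerator and denominator both coprime to 13), so x ∈ ℤ_13^×. Compute digits iteratively via a_i = x_i mod 13, x_{i+1} = (x_i − a_i)/13, with x_0 = x:
  x_0 = 38/3;  a_0 = 4;  x_1 = (x_0 − 4)/13 = 2/3
  x_1 = 2/3;  a_1 = 5;  x_2 = (x_1 − 5)/13 = -1/3
  x_2 = -1/3;  a_2 = 4;  x_3 = (x_2 − 4)/13 = -1/3
  x_3 = -1/3;  a_3 = 4;  x_4 = (x_3 − 4)/13 = -1/3
  x_4 = -1/3;  a_4 = 4;  x_5 = (x_4 − 4)/13 = -1/3
  x_5 = -1/3;  a_5 = 4;  x_6 = (x_5 − 4)/13 = -1/3
Digits: (4, 5, 4, 4, 4, 4).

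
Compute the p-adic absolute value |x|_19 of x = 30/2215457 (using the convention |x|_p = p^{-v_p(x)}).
|30/2215457|_19 = 130321

Step 1 — compute v_19(x) by factoring powers of 19 out of the numerator and denominator: v_19(30/2215457) = -4. Step 2 — apply |x|_p = p^{-v_p(x)} = 19^{4} = 130321.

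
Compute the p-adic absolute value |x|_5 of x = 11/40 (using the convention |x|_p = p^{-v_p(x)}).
|11/40|_5 = 5

Step 1 — compute v_5(x) by factoring powers of 5 out of the numerator and denominator: v_5(11/40) = -1. Step 2 — apply |x|_p = p^{-v_p(x)} = 5^{1} = 5.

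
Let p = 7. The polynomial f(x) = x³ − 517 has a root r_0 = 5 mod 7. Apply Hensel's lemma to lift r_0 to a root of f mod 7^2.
r_1 = 5 (mod 49)

Hensel: r_{i+1} = r_i − f(r_i)/f′(r_i) mod 7^{i+2}, where f′(x) = 3x². Iterate:
  r_0 = 5 (mod 7)
  r_1 = 5 (mod 49)
Final: r = 5 with f(r) ≡ 0 mod 7^2.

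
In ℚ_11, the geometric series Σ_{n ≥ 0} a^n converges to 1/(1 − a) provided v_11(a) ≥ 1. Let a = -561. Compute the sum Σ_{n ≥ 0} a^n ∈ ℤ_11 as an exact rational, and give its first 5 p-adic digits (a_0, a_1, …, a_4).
Σ a^n = 1/(1 − a) = 1/562;  first 5 digits = (1, 4, 0, 3, 10)

v_11(a) = 1 ≥ 1, so the series converges in ℤ_11 to 1/(1 − a) = 1/(1 − (-561)) = 1/562. Expand this rational in ℤ_11: compute digits iteratively via d_i = x_i mod 11, x_{i+1} = (x_i − d_i)/11. The first 5 digits are (1, 4, 0, 3, 10).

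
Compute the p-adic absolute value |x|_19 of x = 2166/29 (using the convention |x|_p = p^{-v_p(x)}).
|2166/29|_19 = 1/361

Step 1 — compute v_19(x) by factoring powers of 19 out of the numerator and denominator: v_19(2166/29) = 2. Step 2 — apply |x|_p = p^{-v_p(x)} = 19^{-2} = 1/361.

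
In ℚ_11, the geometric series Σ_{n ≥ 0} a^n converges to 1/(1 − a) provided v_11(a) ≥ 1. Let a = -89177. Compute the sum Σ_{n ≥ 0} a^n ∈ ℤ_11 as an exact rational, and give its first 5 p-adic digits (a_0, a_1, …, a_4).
Σ a^n = 1/(1 − a) = 1/89178;  first 5 digits = (1, 0, 0, 10, 4)

v_11(a) = 3 ≥ 1, so the series converges in ℤ_11 to 1/(1 − a) = 1/(1 − (-89177)) = 1/89178. Expand this rational in ℤ_11: compute digits iteratively via d_i = x_i mod 11, x_{i+1} = (x_i − d_i)/11. The first 5 digits are (1, 0, 0, 10, 4).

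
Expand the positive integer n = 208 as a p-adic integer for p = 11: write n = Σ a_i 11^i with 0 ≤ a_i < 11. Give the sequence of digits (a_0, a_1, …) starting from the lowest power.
(a_0, a_1, …) = (10, 7, 1)

Repeated division by 11 gives the digits low-to-high: 208 = 10 + 7·11^1 + 1·11^2. Digit sequence: (10, 7, 1).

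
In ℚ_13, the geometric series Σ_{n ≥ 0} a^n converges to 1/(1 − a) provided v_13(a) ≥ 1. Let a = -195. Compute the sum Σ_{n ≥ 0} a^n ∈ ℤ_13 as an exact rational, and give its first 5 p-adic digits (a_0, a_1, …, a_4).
Σ a^n = 1/(1 − a) = 1/196;  first 5 digits = (1, 11, 2, 9, 4)

v_13(a) = 1 ≥ 1, so the series converges in ℤ_13 to 1/(1 − a) = 1/(1 − (-195)) = 1/196. Expand this rational in ℤ_13: compute digits iteratively via d_i = x_i mod 13, x_{i+1} = (x_i − d_i)/13. The first 5 digits are (1, 11, 2, 9, 4).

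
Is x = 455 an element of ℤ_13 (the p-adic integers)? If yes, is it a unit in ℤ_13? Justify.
x ∈ ℤ_13 but not a unit; v_13(x) = 1 > 0

ℤ_13 = {x ∈ ℚ_13 : v_13(x) ≥ 0} and ℤ_13^× = {x ∈ ℤ_13 : v_13(x) = 0}. Here v_13(455) = v_13(num) − v_13(den) = 1; compare against these criteria.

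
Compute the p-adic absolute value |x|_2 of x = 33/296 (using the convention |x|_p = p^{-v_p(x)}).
|33/296|_2 = 8

Step 1 — compute v_2(x) by factoring powers of 2 out of the numerator and denominator: v_2(33/296) = -3. Step 2 — apply |x|_p = p^{-v_p(x)} = 2^{3} = 8.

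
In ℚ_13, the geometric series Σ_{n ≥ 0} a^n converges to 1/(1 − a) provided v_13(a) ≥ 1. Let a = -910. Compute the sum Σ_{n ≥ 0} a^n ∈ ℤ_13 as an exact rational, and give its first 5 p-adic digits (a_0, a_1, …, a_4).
Σ a^n = 1/(1 − a) = 1/911;  first 5 digits = (1, 8, 6, 4, 9)

v_13(a) = 1 ≥ 1, so the series converges in ℤ_13 to 1/(1 − a) = 1/(1 − (-910)) = 1/911. Expand this rational in ℤ_13: compute digits iteratively via d_i = x_i mod 13, x_{i+1} = (x_i − d_i)/13. The first 5 digits are (1, 8, 6, 4, 9).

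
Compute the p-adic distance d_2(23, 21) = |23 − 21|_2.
d_2(23, 21) = 1/2

Step 1 — x − y = 23 − 21 = 2. Step 2 — v_2(2) = 1 (factor: 2 = (2^1 · 1); the sign does not affect v_p). Step 3 — |x − y|_2 = 2^{-1} = 1/2.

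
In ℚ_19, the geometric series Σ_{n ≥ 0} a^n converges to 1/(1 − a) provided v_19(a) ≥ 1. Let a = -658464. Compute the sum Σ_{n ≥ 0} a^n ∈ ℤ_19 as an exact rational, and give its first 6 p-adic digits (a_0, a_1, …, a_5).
Σ a^n = 1/(1 − a) = 1/658465;  first 6 digits = (1, 0, 0, 18, 13, 18)

v_19(a) = 3 ≥ 1, so the series converges in ℤ_19 to 1/(1 − a) = 1/(1 − (-658464)) = 1/658465. Expand this rational in ℤ_19: compute digits iteratively via d_i = x_i mod 19, x_{i+1} = (x_i − d_i)/19. The first 6 digits are (1, 0, 0, 18, 13, 18).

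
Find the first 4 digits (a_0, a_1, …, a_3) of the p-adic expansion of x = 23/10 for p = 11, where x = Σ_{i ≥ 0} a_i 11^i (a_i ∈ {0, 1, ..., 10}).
(a_0, …, a_3) = (10, 7, 7, 7)

v_11(23/10) = 0 (numerator and denominator both coprime to 11), so x ∈ ℤ_11^×. Compute digits iteratively via a_i = x_i mod 11, x_{i+1} = (x_i − a_i)/11, with x_0 = x:
  x_0 = 23/10;  a_0 = 10;  x_1 = (x_0 − 10)/11 = -7/10
  x_1 = -7/10;  a_1 = 7;  x_2 = (x_1 − 7)/11 = -7/10
  x_2 = -7/10;  a_2 = 7;  x_3 = (x_2 − 7)/11 = -7/10
  x_3 = -7/10;  a_3 = 7;  x_4 = (x_3 − 7)/11 = -7/10
Digits: (10, 7, 7, 7).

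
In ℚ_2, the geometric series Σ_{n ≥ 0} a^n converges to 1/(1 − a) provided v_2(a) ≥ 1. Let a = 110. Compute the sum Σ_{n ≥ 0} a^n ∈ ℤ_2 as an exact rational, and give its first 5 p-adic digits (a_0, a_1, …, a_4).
Σ a^n = 1/(1 − a) = -1/109;  first 5 digits = (1, 1, 0, 1, 1)

v_2(a) = 1 ≥ 1, so the series converges in ℤ_2 to 1/(1 − a) = 1/(1 − 110) = -1/109. Expand this rational in ℤ_2: compute digits iteratively via d_i = x_i mod 2, x_{i+1} = (x_i − d_i)/2. The first 5 digits are (1, 1, 0, 1, 1).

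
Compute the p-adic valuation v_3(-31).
v_3(-31) = 0

v_3(n) is the largest exponent k such that 3^k divides n. Factor out: -31 = -3^0 · 31. (Sign doesn't affect v_p.) So v_3(-31) = 0.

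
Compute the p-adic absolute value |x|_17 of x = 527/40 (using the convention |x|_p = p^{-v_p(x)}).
|527/40|_17 = 1/17

Step 1 — compute v_17(x) by factoring powers of 17 out of the numerator and denominator: v_17(527/40) = 1. Step 2 — apply |x|_p = p^{-v_p(x)} = 17^{-1} = 1/17.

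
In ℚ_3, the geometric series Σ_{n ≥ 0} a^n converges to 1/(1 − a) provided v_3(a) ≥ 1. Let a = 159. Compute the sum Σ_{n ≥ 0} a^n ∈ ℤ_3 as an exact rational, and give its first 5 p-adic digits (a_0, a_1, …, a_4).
Σ a^n = 1/(1 − a) = -1/158;  first 5 digits = (1, 2, 0, 2, 2)

v_3(a) = 1 ≥ 1, so the series converges in ℤ_3 to 1/(1 − a) = 1/(1 − 159) = -1/158. Expand this rational in ℤ_3: compute digits iteratively via d_i = x_i mod 3, x_{i+1} = (x_i − d_i)/3. The first 5 digits are (1, 2, 0, 2, 2).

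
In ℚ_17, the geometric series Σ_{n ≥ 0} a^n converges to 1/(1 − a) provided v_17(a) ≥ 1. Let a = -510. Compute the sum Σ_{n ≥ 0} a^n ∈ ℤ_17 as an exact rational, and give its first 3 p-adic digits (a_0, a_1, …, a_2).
Σ a^n = 1/(1 − a) = 1/511;  first 3 digits = (1, 4, 14)

v_17(a) = 1 ≥ 1, so the series converges in ℤ_17 to 1/(1 − a) = 1/(1 − (-510)) = 1/511. Expand this rational in ℤ_17: compute digits iteratively via d_i = x_i mod 17, x_{i+1} = (x_i − d_i)/17. The first 3 digits are (1, 4, 14).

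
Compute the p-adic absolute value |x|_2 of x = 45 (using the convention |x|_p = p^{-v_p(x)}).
|45|_2 = 1

Step 1 — compute v_2(x) by factoring powers of 2 out of the numerator and denominator: v_2(45) = 0. Step 2 — apply |x|_p = p^{-v_p(x)} = 2^{0} = 1.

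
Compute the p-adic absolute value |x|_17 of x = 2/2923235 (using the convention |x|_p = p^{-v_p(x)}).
|2/2923235|_17 = 83521

Step 1 — compute v_17(x) by factoring powers of 17 out of the numerator and denominator: v_17(2/2923235) = -4. Step 2 — apply |x|_p = p^{-v_p(x)} = 17^{4} = 83521.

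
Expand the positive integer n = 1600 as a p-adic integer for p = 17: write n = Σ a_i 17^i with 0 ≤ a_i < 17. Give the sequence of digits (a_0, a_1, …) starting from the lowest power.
(a_0, a_1, …) = (2, 9, 5)

Repeated division by 17 gives the digits low-to-high: 1600 = 2 + 9·17^1 + 5·17^2. Digit sequence: (2, 9, 5).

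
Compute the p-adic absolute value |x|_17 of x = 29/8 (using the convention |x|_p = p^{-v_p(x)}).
|29/8|_17 = 1

Step 1 — compute v_17(x) by factoring powers of 17 out of the numerator and denominator: v_17(29/8) = 0. Step 2 — apply |x|_p = p^{-v_p(x)} = 17^{0} = 1.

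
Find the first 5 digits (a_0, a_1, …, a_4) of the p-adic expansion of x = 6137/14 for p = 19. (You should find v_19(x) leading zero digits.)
(a_0, …, a_4) = (0, 0, 8, 1, 4)

v_19(6137/14) = 2, so a_0 = ... = a_1 = 0. Factor out: x = 19^2 · u with u = 17/14 a unit in ℤ_19. Expand u iteratively via a_{v+i} = u_i mod 19, u_{i+1} = (u_i − a_{v+i})/19:
  u_0 = 17/14;  a_2 = 8;  u_1 = (u_0 − 8)/19 = -5/14
  u_1 = -5/14;  a_3 = 1;  u_2 = (u_1 − 1)/19 = -1/14
  u_2 = -1/14;  a_4 = 4;  u_3 = (u_2 − 4)/19 = -3/14
Digits: (0, 0, 8, 1, 4).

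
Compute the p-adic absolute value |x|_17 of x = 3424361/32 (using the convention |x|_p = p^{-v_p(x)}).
|3424361/32|_17 = 1/83521

Step 1 — compute v_17(x) by factoring powers of 17 out of the numerator and denominator: v_17(3424361/32) = 4. Step 2 — apply |x|_p = p^{-v_p(x)} = 17^{-4} = 1/83521.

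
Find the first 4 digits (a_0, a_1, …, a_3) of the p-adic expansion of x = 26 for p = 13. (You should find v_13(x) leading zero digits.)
(a_0, …, a_3) = (0, 2, 0, 0)

v_13(26) = 1, so a_0 = ... = a_0 = 0. Factor out: x = 13^1 · u with u = 2 a unit in ℤ_13. Expand u iteratively via a_{v+i} = u_i mod 13, u_{i+1} = (u_i − a_{v+i})/13:
  u_0 = 2;  a_1 = 2;  u_1 = (u_0 − 2)/13 = 0
  u_1 = 0;  a_2 = 0;  u_2 = (u_1 − 0)/13 = 0
  u_2 = 0;  a_3 = 0;  u_3 = (u_2 − 0)/13 = 0
Digits: (0, 2, 0, 0).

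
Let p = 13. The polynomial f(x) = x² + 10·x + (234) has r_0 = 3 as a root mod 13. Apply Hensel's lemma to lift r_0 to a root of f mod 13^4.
r_3 = 26107 (mod 28561)

Hensel: r_{i+1} = r_i − f(r_i)·(f′(r_i))^{-1} mod 13^{i+2}, f′(x) = 2x + 10. Iterate:
  r_0 = 3 (mod 13)
  r_1 = 81 (mod 169)
  r_2 = 1940 (mod 2197)
  r_3 = 26107 (mod 28561)
Final: r = 26107 satisfies f(r) ≡ 0 mod 13^4.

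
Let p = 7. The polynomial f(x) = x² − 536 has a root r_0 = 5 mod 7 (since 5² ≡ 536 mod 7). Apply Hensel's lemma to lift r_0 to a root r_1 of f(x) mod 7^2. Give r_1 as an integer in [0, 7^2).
r_1 = 12 (mod 49)

Hensel's recurrence: r_{i+1} = r_i − f(r_i)·(f′(r_i))^{-1} mod 7^{i+2}, with f′(x) = 2x. Iterate:
  r_0 = 5 (mod 7)
  r_1 = 12 (mod 49)
Final: r_1 = 12, and one checks f(r_1) ≡ 0 mod 7^2.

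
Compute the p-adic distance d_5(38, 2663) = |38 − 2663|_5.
d_5(38, 2663) = 1/125

Step 1 — x − y = 38 − 2663 = -2625. Step 2 — v_5(-2625) = 3 (factor: -2625 = −(5^3 · 21); the sign does not affect v_p). Step 3 — |x − y|_5 = 5^{-3} = 1/125.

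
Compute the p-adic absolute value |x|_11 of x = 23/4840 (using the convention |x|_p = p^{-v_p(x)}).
|23/4840|_11 = 121

Step 1 — compute v_11(x) by factoring powers of 11 out of the numerator and denominator: v_11(23/4840) = -2. Step 2 — apply |x|_p = p^{-v_p(x)} = 11^{2} = 121.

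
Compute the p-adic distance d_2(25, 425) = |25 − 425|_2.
d_2(25, 425) = 1/16

Step 1 — x − y = 25 − 425 = -400. Step 2 — v_2(-400) = 4 (factor: -400 = −(2^4 · 25); the sign does not affect v_p). Step 3 — |x − y|_2 = 2^{-4} = 1/16.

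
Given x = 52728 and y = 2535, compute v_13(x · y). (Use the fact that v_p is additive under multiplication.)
v_13(133665480) = 5

v_p(x) = 3 (factor: 52728 = 13^3 · 24); v_p(y) = 2 (factor: 2535 = 13^2 · 15). Additivity: v_p(xy) = v_p(x) + v_p(y) = 3 + 2 = 5. (Direct check: xy = 133665480 = 13^5 · (360).)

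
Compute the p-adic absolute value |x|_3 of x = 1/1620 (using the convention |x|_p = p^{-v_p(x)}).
|1/1620|_3 = 81

Step 1 — compute v_3(x) by factoring powers of 3 out of the numerator and denominator: v_3(1/1620) = -4. Step 2 — apply |x|_p = p^{-v_p(x)} = 3^{4} = 81.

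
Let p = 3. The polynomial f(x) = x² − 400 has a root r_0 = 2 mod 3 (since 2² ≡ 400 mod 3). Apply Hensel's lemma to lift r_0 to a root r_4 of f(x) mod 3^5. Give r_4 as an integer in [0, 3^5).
r_4 = 20 (mod 243)

Hensel's recurrence: r_{i+1} = r_i − f(r_i)·(f′(r_i))^{-1} mod 3^{i+2}, with f′(x) = 2x. Iterate:
  r_0 = 2 (mod 3)
  r_1 = 2 (mod 9)
  r_2 = 20 (mod 27)
  r_3 = 20 (mod 81)
  r_4 = 20 (mod 243)
Final: r_4 = 20, and one checks f(r_4) ≡ 0 mod 3^5.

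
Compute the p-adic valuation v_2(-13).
v_2(-13) = 0

v_2(n) is the largest exponent k such that 2^k divides n. Factor out: -13 = -2^0 · 13. (Sign doesn't affect v_p.) So v_2(-13) = 0.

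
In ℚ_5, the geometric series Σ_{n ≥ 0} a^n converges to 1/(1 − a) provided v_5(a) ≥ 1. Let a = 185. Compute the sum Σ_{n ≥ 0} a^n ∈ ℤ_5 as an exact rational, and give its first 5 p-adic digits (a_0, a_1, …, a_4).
Σ a^n = 1/(1 − a) = -1/184;  first 5 digits = (1, 2, 1, 3, 1)

v_5(a) = 1 ≥ 1, so the series converges in ℤ_5 to 1/(1 − a) = 1/(1 − 185) = -1/184. Expand this rational in ℤ_5: compute digits iteratively via d_i = x_i mod 5, x_{i+1} = (x_i − d_i)/5. The first 5 digits are (1, 2, 1, 3, 1).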